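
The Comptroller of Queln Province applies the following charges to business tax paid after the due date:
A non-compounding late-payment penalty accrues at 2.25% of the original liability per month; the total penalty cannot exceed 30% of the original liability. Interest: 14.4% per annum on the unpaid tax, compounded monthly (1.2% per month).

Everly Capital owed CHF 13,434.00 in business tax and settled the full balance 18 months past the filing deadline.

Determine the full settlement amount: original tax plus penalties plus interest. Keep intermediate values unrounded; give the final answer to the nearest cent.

Penalty (uncapped): 18 × 2.25% × CHF 13,434.00 = CHF 5,440.77; cap = 30% × CHF 13,434.00 = CHF 4,030.20 → penalty = CHF 4,030.20
Interest: CHF 13,434.00 × ((1 + 0.012)^18 − 1) = CHF 13,434.00 × 0.2395077… = CHF 3,217.5463…
Total = CHF 13,434.00 + CHF 4,030.2000 + CHF 3,217.5463… = CHF 20,681.75

CHF 20,681.75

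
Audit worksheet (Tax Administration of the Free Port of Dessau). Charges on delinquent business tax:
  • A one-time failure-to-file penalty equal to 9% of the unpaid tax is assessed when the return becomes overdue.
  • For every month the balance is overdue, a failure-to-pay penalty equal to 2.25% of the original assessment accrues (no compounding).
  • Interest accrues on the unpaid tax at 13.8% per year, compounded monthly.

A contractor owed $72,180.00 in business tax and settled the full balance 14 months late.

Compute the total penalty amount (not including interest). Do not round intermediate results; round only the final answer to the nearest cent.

$29,232.90

Failure-to-file penalty: 9% × $72,180.00 = $6,496.20
Failure-to-pay penalty: 14 × 2.25% × $72,180.00 = $22,736.70
Total penalty = $6,496.20 + $22,736.70 = $29,232.90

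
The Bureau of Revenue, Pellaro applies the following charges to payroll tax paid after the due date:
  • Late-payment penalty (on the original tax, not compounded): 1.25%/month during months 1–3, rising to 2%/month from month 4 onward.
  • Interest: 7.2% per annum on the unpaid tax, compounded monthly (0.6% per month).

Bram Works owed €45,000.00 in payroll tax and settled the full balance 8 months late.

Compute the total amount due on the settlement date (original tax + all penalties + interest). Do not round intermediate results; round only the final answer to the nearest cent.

Penalty, months 1–3: 3 × 1.25% × €45,000.00 = €1,687.50
Penalty, months 4–8: 5 × 2% × €45,000.00 = €4,500.00
Interest: €45,000.00 × ((1 + 0.006)^8 − 1) = €45,000.00 × 0.0490202… = €2,205.9084…
Total = €45,000.00 + €6,187.5000 + €2,205.9084… = €53,393.41

€53,393.41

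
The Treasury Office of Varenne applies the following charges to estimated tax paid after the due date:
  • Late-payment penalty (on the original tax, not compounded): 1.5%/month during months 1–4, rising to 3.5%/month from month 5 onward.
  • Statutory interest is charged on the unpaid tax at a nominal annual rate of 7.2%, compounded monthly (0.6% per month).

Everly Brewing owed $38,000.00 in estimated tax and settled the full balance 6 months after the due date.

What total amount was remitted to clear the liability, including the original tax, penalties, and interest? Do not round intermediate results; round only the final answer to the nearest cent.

$44,328.68

Penalty, months 1–4: 4 × 1.5% × $38,000.00 = $2,280.00
Penalty, months 5–6: 2 × 3.5% × $38,000.00 = $2,660.00
Interest: $38,000.00 × ((1 + 0.006)^6 − 1) = $38,000.00 × 0.0365443… = $1,388.6849…
Total = $38,000.00 + $4,940.0000 + $1,388.6849… = $44,328.68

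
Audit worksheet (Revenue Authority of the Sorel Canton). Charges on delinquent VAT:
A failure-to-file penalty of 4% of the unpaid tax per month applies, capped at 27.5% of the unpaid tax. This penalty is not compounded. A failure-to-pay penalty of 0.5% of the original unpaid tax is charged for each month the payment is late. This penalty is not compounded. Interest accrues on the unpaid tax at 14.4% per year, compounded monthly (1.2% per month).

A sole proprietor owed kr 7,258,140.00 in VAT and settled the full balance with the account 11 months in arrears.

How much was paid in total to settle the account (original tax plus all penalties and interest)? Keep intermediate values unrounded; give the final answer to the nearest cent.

kr 10,671,005.10

Failure-to-file: 11 × 4% × kr 7,258,140.00 = kr 3,193,581.60, capped at 27.5% × kr 7,258,140.00 = kr 1,995,988.50
Failure-to-pay penalty = 0.5% × kr 7,258,140.00 × 11 mo = kr 399,197.70
Interest: kr 7,258,140.00 × ((1 + 0.012)^11 − 1) = kr 7,258,140.00 × 0.1402121… = kr 1,017,678.9008…
Total = kr 7,258,140.00 + kr 2,395,186.2000 + kr 1,017,678.9008… = kr 10,671,005.10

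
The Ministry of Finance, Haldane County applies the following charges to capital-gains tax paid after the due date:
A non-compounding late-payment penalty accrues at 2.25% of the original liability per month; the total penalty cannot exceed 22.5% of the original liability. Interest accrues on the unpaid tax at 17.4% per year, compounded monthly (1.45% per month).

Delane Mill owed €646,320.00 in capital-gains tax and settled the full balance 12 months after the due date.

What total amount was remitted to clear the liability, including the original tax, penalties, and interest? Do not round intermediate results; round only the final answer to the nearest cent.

Penalty (uncapped): 12 × 2.25% × €646,320.00 = €174,506.40; cap = 22.5% × €646,320.00 = €145,422.00 → penalty = €145,422.00
Interest: €646,320.00 × ((1 + 0.0145)^12 − 1) = €646,320.00 × 0.1885696… = €121,876.3009…
Total = €646,320.00 + €145,422.0000 + €121,876.3009… = €913,618.30

€913,618.30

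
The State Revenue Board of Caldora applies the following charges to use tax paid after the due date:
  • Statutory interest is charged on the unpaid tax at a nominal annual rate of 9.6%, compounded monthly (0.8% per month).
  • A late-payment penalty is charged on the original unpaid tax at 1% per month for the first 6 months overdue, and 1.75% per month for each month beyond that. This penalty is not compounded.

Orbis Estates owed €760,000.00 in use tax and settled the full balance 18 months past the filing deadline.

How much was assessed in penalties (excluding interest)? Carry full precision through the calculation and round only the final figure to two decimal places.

€205,200.00

Penalty, months 1–6: 6 × 1% × €760,000.00 = €45,600.00
Penalty, months 7–18: 12 × 1.75% × €760,000.00 = €159,600.00
Total penalty = €45,600.00 + €159,600.00 = €205,200.00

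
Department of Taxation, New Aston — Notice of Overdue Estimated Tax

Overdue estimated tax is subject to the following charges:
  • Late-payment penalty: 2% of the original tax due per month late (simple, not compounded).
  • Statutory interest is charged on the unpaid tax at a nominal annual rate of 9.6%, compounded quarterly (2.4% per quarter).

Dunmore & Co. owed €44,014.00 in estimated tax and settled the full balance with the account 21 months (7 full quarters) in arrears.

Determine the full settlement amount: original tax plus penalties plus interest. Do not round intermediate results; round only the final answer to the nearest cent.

Late-payment penalty: 21 × 2% × €44,014.00 = €18,485.88
Interest: €44,014.00 × ((1 + 0.024)^7 − 1) = €44,014.00 × 0.1805916… = €7,948.5596…
Total = €44,014.00 + €18,485.8800 + €7,948.5596… = €70,448.44

€70,448.44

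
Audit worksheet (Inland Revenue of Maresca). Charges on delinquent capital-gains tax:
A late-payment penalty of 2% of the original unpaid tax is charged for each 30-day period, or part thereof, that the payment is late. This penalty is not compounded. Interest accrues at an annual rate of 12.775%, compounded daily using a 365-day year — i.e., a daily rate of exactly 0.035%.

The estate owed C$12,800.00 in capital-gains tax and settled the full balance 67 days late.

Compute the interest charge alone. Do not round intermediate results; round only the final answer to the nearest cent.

Interest: C$12,800.00 × ((1 + 0.00035)^67 − 1) = C$12,800.00 × 0.02372291… = C$303.6533…

C$303.65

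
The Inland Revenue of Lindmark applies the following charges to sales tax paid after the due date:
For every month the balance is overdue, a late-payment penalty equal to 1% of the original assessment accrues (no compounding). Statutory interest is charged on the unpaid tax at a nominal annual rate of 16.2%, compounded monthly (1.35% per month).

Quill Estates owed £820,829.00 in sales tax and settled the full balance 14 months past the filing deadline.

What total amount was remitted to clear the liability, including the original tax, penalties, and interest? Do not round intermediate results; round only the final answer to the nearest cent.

£1,105,258.14

Late-payment penalty: 14 × 1% × £820,829.00 = £114,916.06
Interest: £820,829.00 × ((1 + 0.0135)^14 − 1) = £820,829.00 × 0.2065145… = £169,513.0831…
Total = £820,829.00 + £114,916.0600 + £169,513.0831… = £1,105,258.14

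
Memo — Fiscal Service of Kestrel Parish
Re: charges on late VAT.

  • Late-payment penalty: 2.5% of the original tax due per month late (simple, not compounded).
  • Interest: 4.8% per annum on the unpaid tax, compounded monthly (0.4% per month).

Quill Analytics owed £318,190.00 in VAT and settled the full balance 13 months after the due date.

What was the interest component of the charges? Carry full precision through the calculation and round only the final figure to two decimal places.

Interest: £318,190.00 × ((1 + 0.004)^13 − 1) = £318,190.00 × 0.0532665… = £16,948.8639…

£16,948.86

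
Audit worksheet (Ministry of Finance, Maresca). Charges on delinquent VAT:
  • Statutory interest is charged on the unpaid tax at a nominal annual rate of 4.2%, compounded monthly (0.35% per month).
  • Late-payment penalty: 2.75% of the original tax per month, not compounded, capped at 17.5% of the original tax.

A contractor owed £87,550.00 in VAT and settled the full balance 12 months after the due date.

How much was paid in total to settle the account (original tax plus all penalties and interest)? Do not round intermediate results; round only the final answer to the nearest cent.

£106,619.97

Penalty (uncapped): 12 × 2.75% × £87,550.00 = £28,891.50; cap = 17.5% × £87,550.00 = £15,321.25 → penalty = £15,321.25
Interest: £87,550.00 × ((1 + 0.0035)^12 − 1) = £87,550.00 × 0.0428180… = £3,748.7165…
Total = £87,550.00 + £15,321.2500 + £3,748.7165… = £106,619.97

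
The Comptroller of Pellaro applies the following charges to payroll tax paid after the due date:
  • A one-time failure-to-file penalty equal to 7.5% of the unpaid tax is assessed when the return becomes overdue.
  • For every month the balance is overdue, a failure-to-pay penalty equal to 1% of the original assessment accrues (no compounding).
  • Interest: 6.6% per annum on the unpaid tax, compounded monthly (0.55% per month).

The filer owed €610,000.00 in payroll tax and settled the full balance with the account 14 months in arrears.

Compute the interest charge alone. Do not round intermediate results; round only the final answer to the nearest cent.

€48,686.68

Interest: €610,000.00 × ((1 + 0.0055)^14 − 1) = €610,000.00 × 0.0798142… = €48,686.6843…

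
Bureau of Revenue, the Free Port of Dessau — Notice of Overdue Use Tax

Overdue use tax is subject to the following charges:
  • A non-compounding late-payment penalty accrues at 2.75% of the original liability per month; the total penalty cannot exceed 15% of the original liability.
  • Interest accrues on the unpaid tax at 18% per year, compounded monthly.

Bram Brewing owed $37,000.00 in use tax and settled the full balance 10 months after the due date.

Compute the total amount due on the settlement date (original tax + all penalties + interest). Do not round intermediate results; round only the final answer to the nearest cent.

Penalty (uncapped): 10 × 2.75% × $37,000.00 = $10,175.00; cap = 15% × $37,000.00 = $5,550.00 → penalty = $5,550.00
Interest (18%/yr ÷ 12 = 1.5%/month): $37,000.00 × ((1 + 0.015)^10 − 1) = $5,940.0105…
Total = $37,000.00 + $5,550.0000 + $5,940.0105… = $48,490.01

$48,490.01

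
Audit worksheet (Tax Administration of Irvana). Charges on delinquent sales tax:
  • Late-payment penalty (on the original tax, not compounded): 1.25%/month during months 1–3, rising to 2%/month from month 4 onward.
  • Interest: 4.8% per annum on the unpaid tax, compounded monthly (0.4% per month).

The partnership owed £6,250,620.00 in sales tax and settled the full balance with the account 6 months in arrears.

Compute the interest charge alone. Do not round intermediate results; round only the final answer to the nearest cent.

£151,523.05

Interest: £6,250,620.00 × ((1 + 0.004)^6 − 1) = £6,250,620.00 × 0.0242413… = £151,523.0536…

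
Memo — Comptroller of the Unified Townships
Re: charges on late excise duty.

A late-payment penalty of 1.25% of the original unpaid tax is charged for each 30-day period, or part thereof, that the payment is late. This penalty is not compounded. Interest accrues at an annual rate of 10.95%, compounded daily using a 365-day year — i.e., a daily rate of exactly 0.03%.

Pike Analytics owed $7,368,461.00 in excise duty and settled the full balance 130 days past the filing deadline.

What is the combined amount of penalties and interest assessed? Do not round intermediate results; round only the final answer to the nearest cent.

$753,531.26

Penalty periods: ⌈130/30⌉ = 5; penalty = 5 × 1.25% × $7,368,461.00 = $460,528.81…
Interest: $7,368,461.00 × ((1 + 0.0003)^130 − 1) = $7,368,461.00 × 0.03976440… = $293,002.4470…
Penalties + interest = $460,528.8125 + $293,002.4470… = $753,531.26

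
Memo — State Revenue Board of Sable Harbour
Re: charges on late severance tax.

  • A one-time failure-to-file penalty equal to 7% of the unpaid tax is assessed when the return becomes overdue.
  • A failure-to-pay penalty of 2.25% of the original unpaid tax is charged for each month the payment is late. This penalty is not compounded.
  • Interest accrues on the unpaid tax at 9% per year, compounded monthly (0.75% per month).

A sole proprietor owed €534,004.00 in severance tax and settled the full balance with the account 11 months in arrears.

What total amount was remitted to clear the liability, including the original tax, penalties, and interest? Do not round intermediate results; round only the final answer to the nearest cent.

Failure-to-file penalty: 7% × €534,004.00 = €37,380.28
Failure-to-pay penalty = 2.25% × €534,004.00 × 11 mo = €132,165.99
Interest: €534,004.00 × ((1 + 0.0075)^11 − 1) = €534,004.00 × 0.0856644… = €45,745.1400…
Total = €534,004.00 + €169,546.2700 + €45,745.1400… = €749,295.41

€749,295.41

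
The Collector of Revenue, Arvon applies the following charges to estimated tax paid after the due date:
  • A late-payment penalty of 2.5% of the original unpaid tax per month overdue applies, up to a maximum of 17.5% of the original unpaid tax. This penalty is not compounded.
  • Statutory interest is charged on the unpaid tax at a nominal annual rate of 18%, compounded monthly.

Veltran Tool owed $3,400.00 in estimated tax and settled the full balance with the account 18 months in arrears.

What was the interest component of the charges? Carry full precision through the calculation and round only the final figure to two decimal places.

$1,044.96

Interest (18%/yr ÷ 12 = 1.5%/month): $3,400.00 × ((1 + 0.015)^18 − 1) = $1,044.9582…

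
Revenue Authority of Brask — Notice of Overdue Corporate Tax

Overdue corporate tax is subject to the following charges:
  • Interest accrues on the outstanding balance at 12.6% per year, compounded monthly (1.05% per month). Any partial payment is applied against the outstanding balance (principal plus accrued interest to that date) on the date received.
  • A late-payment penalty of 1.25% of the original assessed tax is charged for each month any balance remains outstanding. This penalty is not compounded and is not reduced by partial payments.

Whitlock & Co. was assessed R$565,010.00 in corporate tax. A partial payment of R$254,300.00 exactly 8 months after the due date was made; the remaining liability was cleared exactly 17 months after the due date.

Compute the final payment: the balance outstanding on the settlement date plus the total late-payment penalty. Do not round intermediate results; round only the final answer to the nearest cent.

Balance at month 8: R$565,010.0000 × (1 + 0.0105)^8 = R$614,252.1386…
After R$254,300.00 payment: R$614,252.1386… − R$254,300.00 = R$359,952.1386…
Balance at month 17: R$359,952.1386… × (1 + 0.0105)^9 = R$395,431.8247…
Penalty: 17 × 1.25% × R$565,010.00 = R$120,064.63…
Final settlement = outstanding balance + penalty = R$395,431.8247… + R$120,064.63… = R$515,496.45

R$515,496.45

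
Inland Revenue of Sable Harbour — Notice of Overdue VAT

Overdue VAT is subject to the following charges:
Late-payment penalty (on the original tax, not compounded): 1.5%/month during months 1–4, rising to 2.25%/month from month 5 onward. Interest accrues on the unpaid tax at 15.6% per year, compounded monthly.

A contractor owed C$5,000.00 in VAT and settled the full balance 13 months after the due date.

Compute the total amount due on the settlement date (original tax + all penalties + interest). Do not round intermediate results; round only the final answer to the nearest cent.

Penalty, months 1–4: 4 × 1.5% × C$5,000.00 = C$300.00
Penalty, months 5–13: 9 × 2.25% × C$5,000.00 = C$1,012.50
Interest (15.6%/yr ÷ 12 = 1.3%/month): C$5,000.00 × ((1 + 0.013)^13 − 1) = C$914.1562…
Total = C$5,000.00 + C$1,312.5000 + C$914.1562… = C$7,226.66

C$7,226.66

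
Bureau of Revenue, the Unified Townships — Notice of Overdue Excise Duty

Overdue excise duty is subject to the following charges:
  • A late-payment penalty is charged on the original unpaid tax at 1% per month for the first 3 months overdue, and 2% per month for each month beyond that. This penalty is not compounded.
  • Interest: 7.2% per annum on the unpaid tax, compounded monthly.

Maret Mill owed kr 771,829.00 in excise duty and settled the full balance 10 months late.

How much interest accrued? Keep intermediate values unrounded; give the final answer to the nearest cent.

kr 47,580.32

Interest (7.2%/yr ÷ 12 = 0.6%/month): kr 771,829.00 × ((1 + 0.006)^10 − 1) = kr 47,580.3204…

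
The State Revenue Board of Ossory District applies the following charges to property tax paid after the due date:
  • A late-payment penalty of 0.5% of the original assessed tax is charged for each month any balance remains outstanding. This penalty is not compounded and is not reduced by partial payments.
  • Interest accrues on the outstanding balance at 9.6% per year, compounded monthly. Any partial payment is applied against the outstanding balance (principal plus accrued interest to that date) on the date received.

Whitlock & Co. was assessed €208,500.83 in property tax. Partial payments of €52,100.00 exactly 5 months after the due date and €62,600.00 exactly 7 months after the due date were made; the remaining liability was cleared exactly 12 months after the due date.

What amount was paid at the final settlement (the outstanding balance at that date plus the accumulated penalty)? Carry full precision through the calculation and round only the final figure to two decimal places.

€121,698.63

Monthly rate = 9.6% ÷ 12 = 0.8%
Balance at month 5: €208,500.8300 × (1 + 0.008)^5 = €216,975.3755…
After €52,100.00 payment: €216,975.3755… − €52,100.00 = €164,875.3755…
Balance at month 7: €164,875.3755… × (1 + 0.008)^2 = €167,523.9336…
After €62,600.00 payment: €167,523.9336… − €62,600.00 = €104,923.9336…
Balance at month 12: €104,923.9336… × (1 + 0.008)^5 = €109,188.5816…
Penalty: 12 × 0.5% × €208,500.83 = €12,510.05…
Final settlement = outstanding balance + penalty = €109,188.5816… + €12,510.05… = €121,698.63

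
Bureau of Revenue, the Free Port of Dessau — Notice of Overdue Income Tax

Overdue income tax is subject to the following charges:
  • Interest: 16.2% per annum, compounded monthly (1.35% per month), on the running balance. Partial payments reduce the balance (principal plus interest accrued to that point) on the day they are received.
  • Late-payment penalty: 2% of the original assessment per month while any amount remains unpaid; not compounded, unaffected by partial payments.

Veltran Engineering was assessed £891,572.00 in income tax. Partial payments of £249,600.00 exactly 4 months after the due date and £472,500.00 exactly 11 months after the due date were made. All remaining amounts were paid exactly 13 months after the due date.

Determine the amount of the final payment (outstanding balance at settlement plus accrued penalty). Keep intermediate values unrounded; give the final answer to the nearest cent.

£526,214.53

Balance at month 4: £891,572.0000 × (1 + 0.0135)^4 = £940,700.6260…
After £249,600.00 payment: £940,700.6260… − £249,600.00 = £691,100.6260…
Balance at month 11: £691,100.6260… × (1 + 0.0135)^7 = £759,114.9728…
After £472,500.00 payment: £759,114.9728… − £472,500.00 = £286,614.9728…
Balance at month 13: £286,614.9728… × (1 + 0.0135)^2 = £294,405.8127…
Penalty: 13 × 2% × £891,572.00 = £231,808.72
Final settlement = outstanding balance + penalty = £294,405.8127… + £231,808.72 = £526,214.53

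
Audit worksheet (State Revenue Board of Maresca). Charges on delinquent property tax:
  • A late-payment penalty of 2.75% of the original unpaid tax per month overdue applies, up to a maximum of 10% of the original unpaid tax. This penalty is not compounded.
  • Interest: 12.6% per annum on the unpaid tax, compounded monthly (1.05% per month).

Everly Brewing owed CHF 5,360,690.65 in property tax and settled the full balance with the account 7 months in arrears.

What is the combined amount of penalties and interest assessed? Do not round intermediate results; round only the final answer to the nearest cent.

CHF 942,710.66

Penalty (uncapped): 7 × 2.75% × CHF 5,360,690.65 = CHF 1,031,932.95…; cap = 10% × CHF 5,360,690.65 = CHF 536,069.07… → penalty = CHF 536,069.07…
Interest: CHF 5,360,690.65 × ((1 + 0.0105)^7 − 1) = CHF 5,360,690.65 × 0.0758562… = CHF 406,641.5952…
Penalties + interest = CHF 536,069.0650 + CHF 406,641.5952… = CHF 942,710.66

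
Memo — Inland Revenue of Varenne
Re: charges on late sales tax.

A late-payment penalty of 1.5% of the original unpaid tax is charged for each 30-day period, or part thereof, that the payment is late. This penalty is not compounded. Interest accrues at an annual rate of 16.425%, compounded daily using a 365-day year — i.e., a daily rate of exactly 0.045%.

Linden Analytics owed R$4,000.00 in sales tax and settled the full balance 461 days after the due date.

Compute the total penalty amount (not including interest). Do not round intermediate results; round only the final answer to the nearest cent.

R$960.00

Penalty periods: ⌈461/30⌉ = 16; penalty = 16 × 1.5% × R$4,000.00 = R$960.00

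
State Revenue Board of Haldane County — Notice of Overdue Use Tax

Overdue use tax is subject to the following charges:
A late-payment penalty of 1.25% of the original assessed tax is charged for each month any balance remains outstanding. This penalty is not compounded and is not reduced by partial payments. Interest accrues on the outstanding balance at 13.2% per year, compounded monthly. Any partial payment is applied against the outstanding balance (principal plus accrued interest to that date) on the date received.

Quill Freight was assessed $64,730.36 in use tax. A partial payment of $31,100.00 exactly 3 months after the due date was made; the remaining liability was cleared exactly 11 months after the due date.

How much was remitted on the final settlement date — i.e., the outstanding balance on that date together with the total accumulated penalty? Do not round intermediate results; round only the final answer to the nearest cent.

$47,963.95

Monthly rate = 13.2% ÷ 12 = 1.1%
Balance at month 3: $64,730.3600 × (1 + 0.011)^3 = $66,890.0452…
After $31,100.00 payment: $66,890.0452… − $31,100.00 = $35,790.0452…
Balance at month 11: $35,790.0452… × (1 + 0.011)^8 = $39,063.5305…
Penalty: 11 × 1.25% × $64,730.36 = $8,900.42…
Final settlement = outstanding balance + penalty = $39,063.5305… + $8,900.42… = $47,963.95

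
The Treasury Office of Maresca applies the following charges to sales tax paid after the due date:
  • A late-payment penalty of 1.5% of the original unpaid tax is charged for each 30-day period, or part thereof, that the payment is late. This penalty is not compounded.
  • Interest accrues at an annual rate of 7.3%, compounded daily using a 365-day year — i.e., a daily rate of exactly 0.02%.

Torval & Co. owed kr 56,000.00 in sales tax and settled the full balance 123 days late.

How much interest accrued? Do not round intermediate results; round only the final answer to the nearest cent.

Interest: kr 56,000.00 × ((1 + 0.0002)^123 − 1) = kr 56,000.00 × 0.02490256… = kr 1,394.5431…

kr 1,394.54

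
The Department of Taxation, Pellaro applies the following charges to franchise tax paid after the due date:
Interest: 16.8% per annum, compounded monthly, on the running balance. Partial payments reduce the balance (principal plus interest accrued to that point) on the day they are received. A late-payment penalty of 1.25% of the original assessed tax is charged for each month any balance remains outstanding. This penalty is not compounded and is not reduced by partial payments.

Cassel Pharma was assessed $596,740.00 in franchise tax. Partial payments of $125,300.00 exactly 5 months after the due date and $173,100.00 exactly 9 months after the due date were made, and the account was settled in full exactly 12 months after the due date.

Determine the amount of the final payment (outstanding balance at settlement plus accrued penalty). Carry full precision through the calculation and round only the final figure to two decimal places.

$476,014.80

Monthly rate = 16.8% ÷ 12 = 1.4%
Balance at month 5: $596,740.0000 × (1 + 0.014)^5 = $639,697.8999…
After $125,300.00 payment: $639,697.8999… − $125,300.00 = $514,397.8999…
Balance at month 9: $514,397.8999… × (1 + 0.014)^4 = $543,814.7800…
After $173,100.00 payment: $543,814.7800… − $173,100.00 = $370,714.7800…
Balance at month 12: $370,714.7800… × (1 + 0.014)^3 = $386,503.7983…
Penalty: 12 × 1.25% × $596,740.00 = $89,511.00
Final settlement = outstanding balance + penalty = $386,503.7983… + $89,511.00 = $476,014.80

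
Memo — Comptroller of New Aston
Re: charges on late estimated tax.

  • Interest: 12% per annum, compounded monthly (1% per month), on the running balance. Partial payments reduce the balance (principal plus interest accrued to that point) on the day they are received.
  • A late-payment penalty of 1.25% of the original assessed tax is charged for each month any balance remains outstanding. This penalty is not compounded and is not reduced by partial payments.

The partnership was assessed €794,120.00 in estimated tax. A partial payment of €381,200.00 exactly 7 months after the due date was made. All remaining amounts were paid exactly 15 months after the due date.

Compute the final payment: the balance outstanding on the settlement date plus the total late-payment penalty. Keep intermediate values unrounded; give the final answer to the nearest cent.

Balance at month 7: €794,120.0000 × (1 + 0.01)^7 = €851,404.1258…
After €381,200.00 payment: €851,404.1258… − €381,200.00 = €470,204.1258…
Balance at month 15: €470,204.1258… × (1 + 0.01)^8 = €509,163.6907…
Penalty: 15 × 1.25% × €794,120.00 = €148,897.50
Final settlement = outstanding balance + penalty = €509,163.6907… + €148,897.50 = €658,061.19

€658,061.19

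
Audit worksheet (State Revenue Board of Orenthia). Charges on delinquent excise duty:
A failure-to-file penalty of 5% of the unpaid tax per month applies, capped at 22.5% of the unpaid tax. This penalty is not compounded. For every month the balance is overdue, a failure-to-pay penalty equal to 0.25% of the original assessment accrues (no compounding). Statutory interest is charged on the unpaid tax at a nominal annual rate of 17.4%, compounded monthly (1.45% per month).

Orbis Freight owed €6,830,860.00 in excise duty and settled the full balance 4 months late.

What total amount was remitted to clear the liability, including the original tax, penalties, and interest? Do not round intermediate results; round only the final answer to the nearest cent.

Failure-to-file: 4 × 5% × €6,830,860.00 = €1,366,172.00 (under the 22.5% cap)
Failure-to-pay penalty = 0.25% × €6,830,860.00 × 4 mo = €68,308.60
Interest: €6,830,860.00 × ((1 + 0.0145)^4 − 1) = €6,830,860.00 × 0.0592737… = €404,890.6108…
Total = €6,830,860.00 + €1,434,480.6000 + €404,890.6108… = €8,670,231.21

€8,670,231.21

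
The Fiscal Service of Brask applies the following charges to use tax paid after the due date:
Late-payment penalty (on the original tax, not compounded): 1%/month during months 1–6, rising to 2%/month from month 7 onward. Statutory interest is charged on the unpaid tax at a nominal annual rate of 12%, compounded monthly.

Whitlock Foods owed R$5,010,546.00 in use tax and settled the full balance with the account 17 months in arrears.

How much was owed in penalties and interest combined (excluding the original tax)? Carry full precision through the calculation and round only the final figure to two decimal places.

Penalty, months 1–6: 6 × 1% × R$5,010,546.00 = R$300,632.76
Penalty, months 7–17: 11 × 2% × R$5,010,546.00 = R$1,102,320.12
Interest (12%/yr ÷ 12 = 1%/month): R$5,010,546.00 × ((1 + 0.01)^17 − 1) = R$923,465.8314…
Penalties + interest = R$1,402,952.8800 + R$923,465.8314… = R$2,326,418.71

R$2,326,418.71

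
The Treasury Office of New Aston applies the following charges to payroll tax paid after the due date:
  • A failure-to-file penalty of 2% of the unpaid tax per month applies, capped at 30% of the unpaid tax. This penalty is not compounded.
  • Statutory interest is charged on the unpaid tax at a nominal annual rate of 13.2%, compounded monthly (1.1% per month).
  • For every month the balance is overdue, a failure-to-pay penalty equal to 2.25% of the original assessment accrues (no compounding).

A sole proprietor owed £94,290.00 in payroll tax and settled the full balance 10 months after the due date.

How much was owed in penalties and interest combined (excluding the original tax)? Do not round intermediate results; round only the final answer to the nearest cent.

£50,973.91

Failure-to-file: 10 × 2% × £94,290.00 = £18,858.00 (under the 30% cap)
Failure-to-pay penalty = 2.25% × £94,290.00 × 10 mo = £21,215.25
Interest: £94,290.00 × ((1 + 0.011)^10 − 1) = £94,290.00 × 0.1156078… = £10,900.6628…
Penalties + interest = £40,073.2500 + £10,900.6628… = £50,973.91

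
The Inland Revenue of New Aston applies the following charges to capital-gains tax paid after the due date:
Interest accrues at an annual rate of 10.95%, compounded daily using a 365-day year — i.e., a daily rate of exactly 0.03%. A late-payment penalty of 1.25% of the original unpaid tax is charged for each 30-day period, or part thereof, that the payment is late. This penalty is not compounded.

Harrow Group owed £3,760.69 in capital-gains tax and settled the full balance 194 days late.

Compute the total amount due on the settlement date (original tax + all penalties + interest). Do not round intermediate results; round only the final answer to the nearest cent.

£4,315.08

Penalty periods: ⌈194/30⌉ = 7; penalty = 7 × 1.25% × £3,760.69 = £329.06…
Interest: £3,760.69 × ((1 + 0.0003)^194 − 1) = £3,760.69 × 0.05991771… = £225.3319…
Total = £3,760.69 + £329.0604… + £225.3319… = £4,315.08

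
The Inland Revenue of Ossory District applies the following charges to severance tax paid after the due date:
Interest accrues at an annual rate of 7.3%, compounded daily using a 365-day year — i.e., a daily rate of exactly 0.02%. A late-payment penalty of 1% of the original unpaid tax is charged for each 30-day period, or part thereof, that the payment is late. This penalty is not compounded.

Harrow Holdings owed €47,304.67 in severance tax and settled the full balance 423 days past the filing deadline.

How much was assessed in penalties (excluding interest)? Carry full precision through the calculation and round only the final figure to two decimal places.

€7,095.70

Penalty periods: ⌈423/30⌉ = 15; penalty = 15 × 1% × €47,304.67 = €7,095.70…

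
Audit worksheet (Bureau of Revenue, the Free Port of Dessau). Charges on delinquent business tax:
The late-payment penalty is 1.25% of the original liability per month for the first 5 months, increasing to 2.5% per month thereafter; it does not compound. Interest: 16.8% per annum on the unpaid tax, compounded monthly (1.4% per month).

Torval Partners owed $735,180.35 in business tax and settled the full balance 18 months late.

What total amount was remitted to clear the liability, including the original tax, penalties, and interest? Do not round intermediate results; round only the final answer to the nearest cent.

Penalty, months 1–5: 5 × 1.25% × $735,180.35 = $45,948.77…
Penalty, months 6–18: 13 × 2.5% × $735,180.35 = $238,933.61…
Interest: $735,180.35 × ((1 + 0.014)^18 − 1) = $735,180.35 × 0.2843494… = $209,048.0975…
Total = $735,180.35 + $284,882.3856… + $209,048.0975… = $1,229,110.83

$1,229,110.83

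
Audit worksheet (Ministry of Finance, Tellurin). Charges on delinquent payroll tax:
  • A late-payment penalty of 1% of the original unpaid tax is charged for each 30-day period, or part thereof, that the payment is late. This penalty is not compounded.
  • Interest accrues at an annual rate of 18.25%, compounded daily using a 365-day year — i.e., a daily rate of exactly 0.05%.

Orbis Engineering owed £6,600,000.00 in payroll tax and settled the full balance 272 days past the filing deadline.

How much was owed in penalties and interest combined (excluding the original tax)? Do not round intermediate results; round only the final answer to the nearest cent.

Penalty periods: ⌈272/30⌉ = 10; penalty = 10 × 1% × £6,600,000.00 = £660,000.00
Interest: £6,600,000.00 × ((1 + 0.0005)^272 − 1) = £6,600,000.00 × 0.14564295… = £961,243.4967…
Penalties + interest = £660,000.0000 + £961,243.4967… = £1,621,243.50

£1,621,243.50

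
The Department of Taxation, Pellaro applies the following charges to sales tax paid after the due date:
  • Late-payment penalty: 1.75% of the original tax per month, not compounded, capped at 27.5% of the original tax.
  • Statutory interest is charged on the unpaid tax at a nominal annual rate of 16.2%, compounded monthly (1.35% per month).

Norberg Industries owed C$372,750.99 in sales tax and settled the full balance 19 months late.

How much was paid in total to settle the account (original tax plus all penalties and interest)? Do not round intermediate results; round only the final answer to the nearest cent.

C$583,423.50

Penalty (uncapped): 19 × 1.75% × C$372,750.99 = C$123,939.70…; cap = 27.5% × C$372,750.99 = C$102,506.52… → penalty = C$102,506.52…
Interest: C$372,750.99 × ((1 + 0.0135)^19 − 1) = C$372,750.99 × 0.2901830… = C$108,165.9921…
Total = C$372,750.99 + C$102,506.5223… + C$108,165.9921… = C$583,423.50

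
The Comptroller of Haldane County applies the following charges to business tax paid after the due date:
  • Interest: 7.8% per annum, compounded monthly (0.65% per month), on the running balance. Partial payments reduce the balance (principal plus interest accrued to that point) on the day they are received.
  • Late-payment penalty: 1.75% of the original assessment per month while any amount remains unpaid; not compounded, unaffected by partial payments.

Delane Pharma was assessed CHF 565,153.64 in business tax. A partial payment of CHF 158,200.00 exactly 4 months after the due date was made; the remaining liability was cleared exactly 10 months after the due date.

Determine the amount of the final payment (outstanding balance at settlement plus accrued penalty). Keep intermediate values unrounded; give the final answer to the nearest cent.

Balance at month 4: CHF 565,153.6400 × (1 + 0.0065)^4 = CHF 579,991.5229…
After CHF 158,200.00 payment: CHF 579,991.5229… − CHF 158,200.00 = CHF 421,791.5229…
Balance at month 10: CHF 421,791.5229… × (1 + 0.0065)^6 = CHF 438,511.0307…
Penalty: 10 × 1.75% × CHF 565,153.64 = CHF 98,901.89…
Final settlement = outstanding balance + penalty = CHF 438,511.0307… + CHF 98,901.89… = CHF 537,412.92

CHF 537,412.92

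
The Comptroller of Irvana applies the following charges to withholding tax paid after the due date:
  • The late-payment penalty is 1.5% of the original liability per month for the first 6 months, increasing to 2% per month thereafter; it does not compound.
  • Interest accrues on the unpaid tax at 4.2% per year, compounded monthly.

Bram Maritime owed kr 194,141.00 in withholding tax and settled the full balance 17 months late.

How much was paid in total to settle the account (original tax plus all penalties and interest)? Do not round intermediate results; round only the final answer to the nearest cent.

Penalty, months 1–6: 6 × 1.5% × kr 194,141.00 = kr 17,472.69
Penalty, months 7–17: 11 × 2% × kr 194,141.00 = kr 42,711.02
Interest (4.2%/yr ÷ 12 = 0.35%/month): kr 194,141.00 × ((1 + 0.0035)^17 − 1) = kr 11,880.5586…
Total = kr 194,141.00 + kr 60,183.7100 + kr 11,880.5586… = kr 266,205.27

kr 266,205.27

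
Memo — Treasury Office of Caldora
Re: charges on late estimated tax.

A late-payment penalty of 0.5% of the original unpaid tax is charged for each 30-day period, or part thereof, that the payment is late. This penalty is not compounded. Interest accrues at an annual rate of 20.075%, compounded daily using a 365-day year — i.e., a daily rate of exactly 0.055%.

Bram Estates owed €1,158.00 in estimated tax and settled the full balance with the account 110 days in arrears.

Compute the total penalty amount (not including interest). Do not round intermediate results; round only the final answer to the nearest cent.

€23.16

Penalty periods: ⌈110/30⌉ = 4; penalty = 4 × 0.5% × €1,158.00 = €23.16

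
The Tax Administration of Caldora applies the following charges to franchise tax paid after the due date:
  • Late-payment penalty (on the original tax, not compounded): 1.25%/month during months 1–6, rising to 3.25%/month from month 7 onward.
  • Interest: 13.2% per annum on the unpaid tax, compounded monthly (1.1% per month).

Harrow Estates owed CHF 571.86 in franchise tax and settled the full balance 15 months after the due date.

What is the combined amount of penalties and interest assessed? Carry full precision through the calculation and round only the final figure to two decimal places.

CHF 312.14

Penalty, months 1–6: 6 × 1.25% × CHF 571.86 = CHF 42.89…
Penalty, months 7–15: 9 × 3.25% × CHF 571.86 = CHF 167.27…
Interest: CHF 571.86 × ((1 + 0.011)^15 − 1) = CHF 571.86 × 0.1783311… = CHF 101.9804…
Penalties + interest = CHF 210.1586… + CHF 101.9804… = CHF 312.14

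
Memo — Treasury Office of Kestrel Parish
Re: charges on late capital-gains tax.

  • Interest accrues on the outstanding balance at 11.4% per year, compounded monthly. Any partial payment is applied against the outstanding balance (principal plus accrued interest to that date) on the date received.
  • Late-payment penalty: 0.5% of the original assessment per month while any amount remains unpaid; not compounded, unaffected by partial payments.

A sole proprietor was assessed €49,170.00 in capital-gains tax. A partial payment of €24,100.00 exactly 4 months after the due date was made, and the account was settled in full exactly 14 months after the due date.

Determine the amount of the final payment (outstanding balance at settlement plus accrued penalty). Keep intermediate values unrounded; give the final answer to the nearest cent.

€33,081.19

Monthly rate = 11.4% ÷ 12 = 0.95%
Balance at month 4: €49,170.0000 × (1 + 0.0095)^4 = €51,065.2546…
After €24,100.00 payment: €51,065.2546… − €24,100.00 = €26,965.2546…
Balance at month 14: €26,965.2546… × (1 + 0.0095)^10 = €29,639.2874…
Penalty: 14 × 0.5% × €49,170.00 = €3,441.90
Final settlement = outstanding balance + penalty = €29,639.2874… + €3,441.90 = €33,081.19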